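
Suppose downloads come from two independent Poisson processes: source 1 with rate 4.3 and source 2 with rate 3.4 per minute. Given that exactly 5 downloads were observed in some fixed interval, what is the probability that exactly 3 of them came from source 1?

0.3396

Given the total, each event is independently from source 1 with probability p = λ_1/(λ_1+λ_2) = 4.3/7.7 ≈ 0.5584.
So K ~ Binomial(5, 4.3/7.7): P(K = 3) = C(5,3) · (4.3/7.7)^3 · (3.4/7.7)^2 ≈ 0.3396.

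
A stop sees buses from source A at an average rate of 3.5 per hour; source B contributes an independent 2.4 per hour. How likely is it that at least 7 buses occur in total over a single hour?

0.3776

Independent Poisson processes superpose: combined rate λ = 3.5 + 2.4 = 5.9 per hour.
So μ = 5.9.
P(N ≥ 7) = 1 − P(N ≤ 6) ≈ 0.3776.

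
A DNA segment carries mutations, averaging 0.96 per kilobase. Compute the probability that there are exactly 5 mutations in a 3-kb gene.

0.0927

Over the interval, μ = 0.96 × 3 = 2.88 (a 3-kb gene = 3 kilobases).
P(N = 5) = e^(−μ) μ^5/5! = e^(−2.88) · 2.88^5/120 ≈ 0.0927.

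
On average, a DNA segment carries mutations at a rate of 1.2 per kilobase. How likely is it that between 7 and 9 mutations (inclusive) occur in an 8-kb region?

0.3514

Over the interval, μ = 1.2 × 8 = 9.6 (an 8-kb region = 8 kilobases).
P(7 ≤ N ≤ 9) = Σ_{j=7}^{9} e^(−9.6) · 9.6^j/j! ≈ 0.3514.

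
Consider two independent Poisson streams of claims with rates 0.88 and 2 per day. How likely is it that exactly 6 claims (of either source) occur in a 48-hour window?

Independent Poisson processes superpose: combined rate λ = 0.88 + 2 = 2.88 per day.
Over the interval, μ = 2.88 × 2 = 5.76 (a 48-hour window = 2 days).
P(N = 6) = e^(−5.76) · 5.76^6/6! ≈ 0.1598.

0.1598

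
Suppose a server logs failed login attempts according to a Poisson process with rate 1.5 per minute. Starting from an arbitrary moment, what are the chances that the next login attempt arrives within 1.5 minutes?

0.8946

Inter-arrival times are exponential with rate λ = 1.5 per minute.
P(T ≤ 1.5) = 1 − e^(−λt) = 1 − e^(−1.5 × 1.5) = 1 − e^(−2.25) ≈ 0.8946.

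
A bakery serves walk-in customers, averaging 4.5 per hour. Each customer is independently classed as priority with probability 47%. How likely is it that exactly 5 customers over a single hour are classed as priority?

Thinning: the customers that are classed as priority themselves form a Poisson process with rate 0.47 × 4.5 = 2.115 per hour.
So μ = 2.115.
P(N = 5) = e^(−2.115) · 2.115^5/5! ≈ 0.0425.

0.0425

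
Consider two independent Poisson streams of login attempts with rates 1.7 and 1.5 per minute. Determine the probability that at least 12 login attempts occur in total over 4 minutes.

Independent Poisson processes superpose: combined rate λ = 1.7 + 1.5 = 3.2 per minute.
Over the interval, μ = 3.2 × 4 = 12.8 (4 minutes).
P(N ≥ 12) = 1 − P(N ≤ 11) ≈ 0.6262.

0.6262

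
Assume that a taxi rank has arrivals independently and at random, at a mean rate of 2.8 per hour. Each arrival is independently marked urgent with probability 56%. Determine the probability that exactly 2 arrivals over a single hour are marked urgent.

Thinning: the arrivals that are marked urgent themselves form a Poisson process with rate 0.56 × 2.8 = 1.568 per hour.
So μ = 1.568.
P(N = 2) = e^(−1.568) · 1.568^2/2! ≈ 0.2563.

0.2563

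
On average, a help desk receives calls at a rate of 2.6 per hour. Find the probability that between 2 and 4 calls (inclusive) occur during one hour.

0.6100

With mean μ = 2.6 per hour,
P(2 ≤ N ≤ 4) = Σ_{j=2}^{4} e^(−2.6) · 2.6^j/j! ≈ 0.6100.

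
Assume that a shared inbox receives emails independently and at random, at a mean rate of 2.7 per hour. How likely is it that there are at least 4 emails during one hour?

0.2859

With mean μ = 2.7 per hour,
P(N ≥ 4) = 1 − P(N ≤ 3) = 1 − Σ_{j=0}^{3} e^(−μ) μ^j/j! ≈ 0.2859.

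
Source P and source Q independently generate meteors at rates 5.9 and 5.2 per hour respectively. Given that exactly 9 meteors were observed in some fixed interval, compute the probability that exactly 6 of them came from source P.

Given the total, each event is independently from source P with probability p = λ_P/(λ_P+λ_Q) = 5.9/11.1 ≈ 0.5315.
So K ~ Binomial(9, 5.9/11.1): P(K = 6) = C(9,6) · (5.9/11.1)^6 · (5.2/11.1)^3 ≈ 0.1948.

0.1948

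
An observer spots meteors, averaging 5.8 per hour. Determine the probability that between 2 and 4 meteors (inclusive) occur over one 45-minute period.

Over the interval, μ = 5.8 × 0.75 = 4.35 (a 45-minute period = 0.75 hours).
P(2 ≤ N ≤ 4) = Σ_{j=2}^{4} e^(−4.35) · 4.35^j/j! ≈ 0.4917.

0.4917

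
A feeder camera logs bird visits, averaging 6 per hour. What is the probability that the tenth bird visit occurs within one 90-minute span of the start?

Over the interval, μ = 6 × 1.5 = 9 (a 90-minute span = 1.5 hours).
The tenth arrival falls in the interval iff at least 10 events occur there: P(S_10 ≤ t) = P(N ≥ 10) = 1 − P(N ≤ 9) ≈ 0.4126.

0.4126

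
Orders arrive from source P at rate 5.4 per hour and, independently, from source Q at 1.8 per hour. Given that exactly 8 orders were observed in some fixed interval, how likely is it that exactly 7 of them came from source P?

0.2670

Given the total, each event is independently from source P with probability p = λ_P/(λ_P+λ_Q) = 5.4/7.2 = 0.7500.
So K ~ Binomial(8, 5.4/7.2): P(K = 7) = C(8,7) · (5.4/7.2)^7 · (1.8/7.2)^1 ≈ 0.2670.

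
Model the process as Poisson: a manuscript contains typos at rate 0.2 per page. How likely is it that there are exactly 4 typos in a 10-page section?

0.0902

Over the interval, μ = 0.2 × 10 = 2 (a 10-page section = 10 pages).
P(N = 4) = e^(−μ) μ^4/4! = e^(−2) · 2^4/24 ≈ 0.0902.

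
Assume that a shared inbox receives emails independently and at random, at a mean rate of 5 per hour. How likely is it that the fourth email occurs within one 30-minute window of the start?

0.2424

Over the interval, μ = 5 × 0.5 = 2.5 (a 30-minute window = 0.5 hours).
The fourth arrival falls in the interval iff at least 4 events occur there: P(S_4 ≤ t) = P(N ≥ 4) = 1 − P(N ≤ 3) ≈ 0.2424.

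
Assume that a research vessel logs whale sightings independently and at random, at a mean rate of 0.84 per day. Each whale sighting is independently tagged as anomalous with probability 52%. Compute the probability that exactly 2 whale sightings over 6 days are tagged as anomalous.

Thinning: the whale sightings that are tagged as anomalous themselves form a Poisson process with rate 0.52 × 0.84 = 0.4368 per day.
Over the interval, μ = 0.4368 × 6 = 2.6208 (6 days).
P(N = 2) = e^(−2.6208) · 2.6208^2/2! ≈ 0.2498.

0.2498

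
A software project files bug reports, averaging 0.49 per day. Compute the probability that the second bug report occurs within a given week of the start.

0.8565

Over the interval, μ = 0.49 × 7 = 3.43 (a week = 7 days).
The second arrival falls in the interval iff at least 2 events occur there: P(S_2 ≤ t) = P(N ≥ 2) = 1 − P(N ≤ 1) ≈ 0.8565.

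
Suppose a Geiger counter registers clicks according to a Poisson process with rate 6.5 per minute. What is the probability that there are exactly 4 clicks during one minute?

With mean μ = 6.5 per minute,
P(N = 4) = e^(−μ) μ^4/4! = e^(−6.5) · 6.5^4/24 ≈ 0.1118.

0.1118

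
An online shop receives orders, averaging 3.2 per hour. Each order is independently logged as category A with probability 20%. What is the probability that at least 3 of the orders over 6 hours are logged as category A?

0.7375

Thinning: the orders that are logged as category A themselves form a Poisson process with rate 0.2 × 3.2 = 0.64 per hour.
Over the interval, μ = 0.64 × 6 = 3.84 (6 hours).
P(N ≥ 3) = 1 − P(N ≤ 2) ≈ 0.7375.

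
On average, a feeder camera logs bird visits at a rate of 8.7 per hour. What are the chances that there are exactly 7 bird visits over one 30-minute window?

Over the interval, μ = 8.7 × 0.5 = 4.35 (a 30-minute window = 0.5 hours).
P(N = 7) = e^(−μ) μ^7/7! = e^(−4.35) · 4.35^7/5040 ≈ 0.0755.

0.0755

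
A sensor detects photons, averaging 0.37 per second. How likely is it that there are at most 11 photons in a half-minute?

0.5673

Over the interval, μ = 0.37 × 30 = 11.1 (a half-minute = 30 seconds).
P(N ≤ 11) = Σ_{j=0}^{11} e^(−μ) μ^j/j! ≈ 0.5673.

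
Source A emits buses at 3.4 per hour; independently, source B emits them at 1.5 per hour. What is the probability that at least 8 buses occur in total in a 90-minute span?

Independent Poisson processes superpose: combined rate λ = 3.4 + 1.5 = 4.9 per hour.
Over the interval, μ = 4.9 × 1.5 = 7.35 (a 90-minute span = 1.5 hours).
P(N ≥ 8) = 1 − P(N ≤ 7) ≈ 0.4533.

0.4533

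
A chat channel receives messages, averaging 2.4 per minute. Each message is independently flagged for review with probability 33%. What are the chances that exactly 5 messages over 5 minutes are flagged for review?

Thinning: the messages that are flagged for review themselves form a Poisson process with rate 0.33 × 2.4 = 0.792 per minute.
Over the interval, μ = 0.792 × 5 = 3.96 (5 minutes).
P(N = 5) = e^(−3.96) · 3.96^5/5! ≈ 0.1547.

0.1547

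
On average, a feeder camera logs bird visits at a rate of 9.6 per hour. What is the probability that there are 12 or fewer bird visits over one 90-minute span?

Over the interval, μ = 9.6 × 1.5 = 14.4 (a 90-minute span = 1.5 hours).
P(N ≤ 12) = Σ_{j=0}^{12} e^(−μ) μ^j/j! ≈ 0.3203.

0.3203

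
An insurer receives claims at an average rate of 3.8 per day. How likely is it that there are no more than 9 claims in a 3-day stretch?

0.2987

Over the interval, μ = 3.8 × 3 = 11.4 (a 3-day stretch = 3 days).
P(N ≤ 9) = Σ_{j=0}^{9} e^(−μ) μ^j/j! ≈ 0.2987.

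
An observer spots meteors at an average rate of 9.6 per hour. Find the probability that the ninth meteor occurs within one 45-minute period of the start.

0.2973

Over the interval, μ = 9.6 × 0.75 = 7.2 (a 45-minute period = 0.75 hours).
The ninth arrival falls in the interval iff at least 9 events occur there: P(S_9 ≤ t) = P(N ≥ 9) = 1 − P(N ≤ 8) ≈ 0.2973.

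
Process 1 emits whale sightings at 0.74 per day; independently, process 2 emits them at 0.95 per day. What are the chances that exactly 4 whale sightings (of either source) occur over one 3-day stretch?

Independent Poisson processes superpose: combined rate λ = 0.74 + 0.95 = 1.69 per day.
Over the interval, μ = 1.69 × 3 = 5.07 (a 3-day stretch = 3 days).
P(N = 4) = e^(−5.07) · 5.07^4/4! ≈ 0.1730.

0.1730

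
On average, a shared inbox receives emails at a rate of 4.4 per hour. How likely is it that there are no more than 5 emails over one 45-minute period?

0.8829

Over the interval, μ = 4.4 × 0.75 = 3.3 (a 45-minute period = 0.75 hours).
P(N ≤ 5) = Σ_{j=0}^{5} e^(−μ) μ^j/j! ≈ 0.8829.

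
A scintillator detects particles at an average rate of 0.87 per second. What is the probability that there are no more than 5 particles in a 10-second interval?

0.1352

Over the interval, μ = 0.87 × 10 = 8.7 (a 10-second interval = 10 seconds).
P(N ≤ 5) = Σ_{j=0}^{5} e^(−μ) μ^j/j! ≈ 0.1352.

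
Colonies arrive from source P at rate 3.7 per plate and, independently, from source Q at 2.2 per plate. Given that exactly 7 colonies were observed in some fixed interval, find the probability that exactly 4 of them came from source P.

Given the total, each event is independently from source P with probability p = λ_P/(λ_P+λ_Q) = 3.7/5.9 ≈ 0.6271.
So K ~ Binomial(7, 3.7/5.9): P(K = 4) = C(7,4) · (3.7/5.9)^4 · (2.2/5.9)^3 ≈ 0.2807.

0.2807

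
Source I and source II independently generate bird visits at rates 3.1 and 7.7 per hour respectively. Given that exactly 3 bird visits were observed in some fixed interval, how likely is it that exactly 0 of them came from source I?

Given the total, each event is independently from source I with probability p = λ_I/(λ_I+λ_II) = 3.1/10.8 ≈ 0.2870.
So K ~ Binomial(3, 3.1/10.8): P(K = 0) = C(3,0) · (3.1/10.8)^0 · (7.7/10.8)^3 ≈ 0.3624.

0.3624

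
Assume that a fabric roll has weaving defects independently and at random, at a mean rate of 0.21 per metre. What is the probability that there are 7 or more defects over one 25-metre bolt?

Over the interval, μ = 0.21 × 25 = 5.25 (a 25-metre bolt = 25 metres).
P(N ≥ 7) = 1 − P(N ≤ 6) = 1 − Σ_{j=0}^{6} e^(−μ) μ^j/j! ≈ 0.2752.

0.2752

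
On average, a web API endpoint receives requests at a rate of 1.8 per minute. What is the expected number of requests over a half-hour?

E[N] = λt = 1.8 × 30 = 54 (a half-hour = 30 minutes).

54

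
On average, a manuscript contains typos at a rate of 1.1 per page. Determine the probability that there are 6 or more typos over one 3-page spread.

0.1171

Over the interval, μ = 1.1 × 3 = 3.3 (a 3-page spread = 3 pages).
P(N ≥ 6) = 1 − P(N ≤ 5) = 1 − Σ_{j=0}^{5} e^(−μ) μ^j/j! ≈ 0.1171.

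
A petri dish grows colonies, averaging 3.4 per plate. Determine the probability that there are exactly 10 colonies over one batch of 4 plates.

Over the interval, μ = 3.4 × 4 = 13.6 (a batch of 4 plates = 4 plates).
P(N = 10) = e^(−μ) μ^10/10! = e^(−13.6) · 13.6^10/3628800 ≈ 0.0740.

0.0740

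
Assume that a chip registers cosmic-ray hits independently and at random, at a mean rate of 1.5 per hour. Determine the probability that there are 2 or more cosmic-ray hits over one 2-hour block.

Over the interval, μ = 1.5 × 2 = 3 (a 2-hour block = 2 hours).
P(N ≥ 2) = 1 − P(N ≤ 1) = 1 − Σ_{j=0}^{1} e^(−μ) μ^j/j! ≈ 0.8009.

0.8009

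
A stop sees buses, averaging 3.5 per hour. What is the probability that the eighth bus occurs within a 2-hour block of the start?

Over the interval, μ = 3.5 × 2 = 7 (a 2-hour block = 2 hours).
The eighth arrival falls in the interval iff at least 8 events occur there: P(S_8 ≤ t) = P(N ≥ 8) = 1 − P(N ≤ 7) ≈ 0.4013.

0.4013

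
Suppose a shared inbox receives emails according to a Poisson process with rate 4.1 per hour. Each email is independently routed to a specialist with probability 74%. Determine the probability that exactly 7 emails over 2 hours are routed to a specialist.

0.1392

Thinning: the emails that are routed to a specialist themselves form a Poisson process with rate 0.74 × 4.1 = 3.034 per hour.
Over the interval, μ = 3.034 × 2 = 6.068 (2 hours).
P(N = 7) = e^(−6.068) · 6.068^7/7! ≈ 0.1392.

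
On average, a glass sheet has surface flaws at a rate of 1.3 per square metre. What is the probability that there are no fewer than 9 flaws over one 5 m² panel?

Over the interval, μ = 1.3 × 5 = 6.5 (a 5 m² panel = 5 square metres).
P(N ≥ 9) = 1 − P(N ≤ 8) = 1 − Σ_{j=0}^{8} e^(−μ) μ^j/j! ≈ 0.2084.

0.2084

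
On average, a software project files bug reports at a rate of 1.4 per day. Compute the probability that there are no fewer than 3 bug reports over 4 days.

0.9176

Over the interval, μ = 1.4 × 4 = 5.6 (4 days).
P(N ≥ 3) = 1 − P(N ≤ 2) = 1 − Σ_{j=0}^{2} e^(−μ) μ^j/j! ≈ 0.9176.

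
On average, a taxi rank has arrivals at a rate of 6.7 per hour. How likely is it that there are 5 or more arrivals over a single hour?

With mean μ = 6.7 per hour,
P(N ≥ 5) = 1 − P(N ≤ 4) = 1 − Σ_{j=0}^{4} e^(−μ) μ^j/j! ≈ 0.7978.

0.7978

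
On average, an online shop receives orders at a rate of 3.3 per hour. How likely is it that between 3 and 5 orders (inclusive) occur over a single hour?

0.5235

With mean μ = 3.3 per hour,
P(3 ≤ N ≤ 5) = Σ_{j=3}^{5} e^(−3.3) · 3.3^j/j! ≈ 0.5235.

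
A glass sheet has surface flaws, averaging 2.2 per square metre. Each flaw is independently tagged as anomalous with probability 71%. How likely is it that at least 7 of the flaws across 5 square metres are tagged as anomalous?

0.6629

Thinning: the flaws that are tagged as anomalous themselves form a Poisson process with rate 0.71 × 2.2 = 1.562 per square metre.
Over the interval, μ = 1.562 × 5 = 7.81 (5 square metres).
P(N ≥ 7) = 1 − P(N ≤ 6) ≈ 0.6629.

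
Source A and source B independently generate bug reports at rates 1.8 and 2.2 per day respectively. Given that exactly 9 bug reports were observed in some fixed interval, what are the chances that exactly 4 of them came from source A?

0.2600

Given the total, each event is independently from source A with probability p = λ_A/(λ_A+λ_B) = 1.8/4 = 0.4500.
So K ~ Binomial(9, 1.8/4): P(K = 4) = C(9,4) · (1.8/4)^4 · (2.2/4)^5 ≈ 0.2600.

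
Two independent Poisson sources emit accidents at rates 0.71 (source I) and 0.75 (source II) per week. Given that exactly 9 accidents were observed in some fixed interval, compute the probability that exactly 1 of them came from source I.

0.0212

Given the total, each event is independently from source I with probability p = λ_I/(λ_I+λ_II) = 0.71/1.46 ≈ 0.4863.
So K ~ Binomial(9, 0.71/1.46): P(K = 1) = C(9,1) · (0.71/1.46)^1 · (0.75/1.46)^8 ≈ 0.0212.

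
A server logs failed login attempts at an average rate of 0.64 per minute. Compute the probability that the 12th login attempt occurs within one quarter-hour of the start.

Over the interval, μ = 0.64 × 15 = 9.6 (a quarter-hour = 15 minutes).
The 12th arrival falls in the interval iff at least 12 events occur there: P(S_12 ≤ t) = P(N ≥ 12) = 1 − P(N ≤ 11) ≈ 0.2588.

0.2588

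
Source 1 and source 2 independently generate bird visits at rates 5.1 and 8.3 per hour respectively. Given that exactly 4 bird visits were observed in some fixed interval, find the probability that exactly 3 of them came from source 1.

Given the total, each event is independently from source 1 with probability p = λ_1/(λ_1+λ_2) = 5.1/13.4 ≈ 0.3806.
So K ~ Binomial(4, 5.1/13.4): P(K = 3) = C(4,3) · (5.1/13.4)^3 · (8.3/13.4)^1 ≈ 0.1366.

0.1366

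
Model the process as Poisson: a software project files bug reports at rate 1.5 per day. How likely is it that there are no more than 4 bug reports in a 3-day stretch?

Over the interval, μ = 1.5 × 3 = 4.5 (a 3-day stretch = 3 days).
P(N ≤ 4) = Σ_{j=0}^{4} e^(−μ) μ^j/j! ≈ 0.5321.

0.5321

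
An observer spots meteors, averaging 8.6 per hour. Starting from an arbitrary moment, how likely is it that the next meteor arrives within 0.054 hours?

Inter-arrival times are exponential with rate λ = 8.6 per hour.
P(T ≤ 0.054) = 1 − e^(−λt) = 1 − e^(−8.6 × 0.054) = 1 − e^(−0.4644) ≈ 0.3715.

0.3715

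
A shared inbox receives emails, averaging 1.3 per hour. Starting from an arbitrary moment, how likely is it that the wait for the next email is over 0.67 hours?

0.4185

The wait for the next event is exponential with rate λ = 1.3 per hour.
P(T > 0.67) = e^(−λt) = e^(−1.3 × 0.67) = e^(−0.871) ≈ 0.4185.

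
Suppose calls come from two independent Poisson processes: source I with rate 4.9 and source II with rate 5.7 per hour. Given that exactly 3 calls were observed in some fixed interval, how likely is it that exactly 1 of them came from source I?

Given the total, each event is independently from source I with probability p = λ_I/(λ_I+λ_II) = 4.9/10.6 ≈ 0.4623.
So K ~ Binomial(3, 4.9/10.6): P(K = 1) = C(3,1) · (4.9/10.6)^1 · (5.7/10.6)^2 ≈ 0.4010.

0.4010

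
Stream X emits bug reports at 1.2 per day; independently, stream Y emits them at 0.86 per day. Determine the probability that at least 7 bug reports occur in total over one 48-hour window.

Independent Poisson processes superpose: combined rate λ = 1.2 + 0.86 = 2.06 per day.
Over the interval, μ = 2.06 × 2 = 4.12 (a 48-hour window = 2 days).
P(N ≥ 7) = 1 − P(N ≤ 6) ≈ 0.1235.

0.1235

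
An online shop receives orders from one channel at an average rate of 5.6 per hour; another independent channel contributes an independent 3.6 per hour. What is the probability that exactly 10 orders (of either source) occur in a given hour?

0.1210

Independent Poisson processes superpose: combined rate λ = 5.6 + 3.6 = 9.2 per hour.
So μ = 9.2.
P(N = 10) = e^(−9.2) · 9.2^10/10! ≈ 0.1210.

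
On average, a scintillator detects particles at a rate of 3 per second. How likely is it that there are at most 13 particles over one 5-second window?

0.3632

Over the interval, μ = 3 × 5 = 15 (a 5-second window = 5 seconds).
P(N ≤ 13) = Σ_{j=0}^{13} e^(−μ) μ^j/j! ≈ 0.3632.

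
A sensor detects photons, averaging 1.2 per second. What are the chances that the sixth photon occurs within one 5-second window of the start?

0.5543

Over the interval, μ = 1.2 × 5 = 6 (a 5-second window = 5 seconds).
The sixth arrival falls in the interval iff at least 6 events occur there: P(S_6 ≤ t) = P(N ≥ 6) = 1 − P(N ≤ 5) ≈ 0.5543.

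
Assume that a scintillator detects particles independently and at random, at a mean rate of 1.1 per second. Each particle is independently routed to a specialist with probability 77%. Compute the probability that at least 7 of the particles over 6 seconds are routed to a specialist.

0.2499

Thinning: the particles that are routed to a specialist themselves form a Poisson process with rate 0.77 × 1.1 = 0.847 per second.
Over the interval, μ = 0.847 × 6 = 5.082 (6 seconds).
P(N ≥ 7) = 1 − P(N ≤ 6) ≈ 0.2499.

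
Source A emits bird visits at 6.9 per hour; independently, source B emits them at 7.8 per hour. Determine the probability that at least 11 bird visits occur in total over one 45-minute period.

0.5431

Independent Poisson processes superpose: combined rate λ = 6.9 + 7.8 = 14.7 per hour.
Over the interval, μ = 14.7 × 0.75 = 11.025 (a 45-minute period = 0.75 hours).
P(N ≥ 11) = 1 − P(N ≤ 10) ≈ 0.5431.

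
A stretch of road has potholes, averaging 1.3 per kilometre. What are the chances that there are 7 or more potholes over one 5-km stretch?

0.4735

Over the interval, μ = 1.3 × 5 = 6.5 (a 5-km stretch = 5 kilometres).
P(N ≥ 7) = 1 − P(N ≤ 6) = 1 − Σ_{j=0}^{6} e^(−μ) μ^j/j! ≈ 0.4735.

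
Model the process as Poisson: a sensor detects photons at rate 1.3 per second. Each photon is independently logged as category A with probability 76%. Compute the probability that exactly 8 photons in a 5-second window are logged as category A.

0.0629

Thinning: the photons that are logged as category A themselves form a Poisson process with rate 0.76 × 1.3 = 0.988 per second.
Over the interval, μ = 0.988 × 5 = 4.94 (a 5-second window = 5 seconds).
P(N = 8) = e^(−4.94) · 4.94^8/8! ≈ 0.0629.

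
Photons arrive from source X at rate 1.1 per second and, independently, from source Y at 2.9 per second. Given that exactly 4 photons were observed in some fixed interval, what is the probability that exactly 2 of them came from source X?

Given the total, each event is independently from source X with probability p = λ_X/(λ_X+λ_Y) = 1.1/4 = 0.2750.
So K ~ Binomial(4, 1.1/4): P(K = 2) = C(4,2) · (1.1/4)^2 · (2.9/4)^2 ≈ 0.2385.

0.2385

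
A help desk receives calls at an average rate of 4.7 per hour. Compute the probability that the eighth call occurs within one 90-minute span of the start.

0.4087

Over the interval, μ = 4.7 × 1.5 = 7.05 (a 90-minute span = 1.5 hours).
The eighth arrival falls in the interval iff at least 8 events occur there: P(S_8 ≤ t) = P(N ≥ 8) = 1 − P(N ≤ 7) ≈ 0.4087.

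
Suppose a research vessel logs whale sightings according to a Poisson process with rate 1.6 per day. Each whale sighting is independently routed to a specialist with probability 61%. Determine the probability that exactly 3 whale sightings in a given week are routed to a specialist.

0.0573

Thinning: the whale sightings that are routed to a specialist themselves form a Poisson process with rate 0.61 × 1.6 = 0.976 per day.
Over the interval, μ = 0.976 × 7 = 6.832 (a week = 7 days).
P(N = 3) = e^(−6.832) · 6.832^3/3! ≈ 0.0573.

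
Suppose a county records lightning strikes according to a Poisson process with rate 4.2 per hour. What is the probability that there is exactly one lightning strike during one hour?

0.0630

With mean μ = 4.2 per hour,
P(N = 1) = e^(−μ) μ^1/1! = e^(−4.2) · 4.2^1/1 ≈ 0.0630.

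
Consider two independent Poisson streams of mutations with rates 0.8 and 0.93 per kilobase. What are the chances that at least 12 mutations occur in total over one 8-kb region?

0.7262

Independent Poisson processes superpose: combined rate λ = 0.8 + 0.93 = 1.73 per kilobase.
Over the interval, μ = 1.73 × 8 = 13.84 (an 8-kb region = 8 kilobases).
P(N ≥ 12) = 1 − P(N ≤ 11) ≈ 0.7262.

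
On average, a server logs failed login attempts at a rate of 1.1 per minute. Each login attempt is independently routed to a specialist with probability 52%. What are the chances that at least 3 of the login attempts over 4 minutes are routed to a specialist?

Thinning: the login attempts that are routed to a specialist themselves form a Poisson process with rate 0.52 × 1.1 = 0.572 per minute.
Over the interval, μ = 0.572 × 4 = 2.288 (4 minutes).
P(N ≥ 3) = 1 − P(N ≤ 2) ≈ 0.4008.

0.4008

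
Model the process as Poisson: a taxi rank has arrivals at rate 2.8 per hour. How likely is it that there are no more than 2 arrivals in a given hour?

0.4695

With mean μ = 2.8 per hour,
P(N ≤ 2) = Σ_{j=0}^{2} e^(−μ) μ^j/j! ≈ 0.4695.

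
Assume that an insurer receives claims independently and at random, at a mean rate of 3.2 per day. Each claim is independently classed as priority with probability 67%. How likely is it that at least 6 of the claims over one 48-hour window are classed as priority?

0.2613

Thinning: the claims that are classed as priority themselves form a Poisson process with rate 0.67 × 3.2 = 2.144 per day.
Over the interval, μ = 2.144 × 2 = 4.288 (a 48-hour window = 2 days).
P(N ≥ 6) = 1 − P(N ≤ 5) ≈ 0.2613.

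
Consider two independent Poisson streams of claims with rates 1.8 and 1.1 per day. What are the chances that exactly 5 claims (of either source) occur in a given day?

Independent Poisson processes superpose: combined rate λ = 1.8 + 1.1 = 2.9 per day.
So μ = 2.9.
P(N = 5) = e^(−2.9) · 2.9^5/5! ≈ 0.0940.

0.0940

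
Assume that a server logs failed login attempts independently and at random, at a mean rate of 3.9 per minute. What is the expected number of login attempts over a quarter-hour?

58.5

E[N] = λt = 3.9 × 15 = 58.5 (a quarter-hour = 15 minutes).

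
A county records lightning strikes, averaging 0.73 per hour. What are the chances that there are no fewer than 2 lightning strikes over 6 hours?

0.9326

Over the interval, μ = 0.73 × 6 = 4.38 (6 hours).
P(N ≥ 2) = 1 − P(N ≤ 1) = 1 − Σ_{j=0}^{1} e^(−μ) μ^j/j! ≈ 0.9326.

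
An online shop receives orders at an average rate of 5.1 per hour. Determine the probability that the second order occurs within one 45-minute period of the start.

Over the interval, μ = 5.1 × 0.75 = 3.825 (a 45-minute period = 0.75 hours).
The second arrival falls in the interval iff at least 2 events occur there: P(S_2 ≤ t) = P(N ≥ 2) = 1 − P(N ≤ 1) ≈ 0.8947.

0.8947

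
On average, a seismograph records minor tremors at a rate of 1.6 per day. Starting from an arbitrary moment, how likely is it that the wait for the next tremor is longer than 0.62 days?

0.3708

The wait for the next event is exponential with rate λ = 1.6 per day.
P(T > 0.62) = e^(−λt) = e^(−1.6 × 0.62) = e^(−0.992) ≈ 0.3708.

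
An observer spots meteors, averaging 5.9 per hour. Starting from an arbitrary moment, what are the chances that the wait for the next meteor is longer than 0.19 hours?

0.3260

The wait for the next event is exponential with rate λ = 5.9 per hour.
P(T > 0.19) = e^(−λt) = e^(−5.9 × 0.19) = e^(−1.121) ≈ 0.3260.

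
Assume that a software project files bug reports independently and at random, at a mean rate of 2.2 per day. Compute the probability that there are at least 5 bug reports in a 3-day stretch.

Over the interval, μ = 2.2 × 3 = 6.6 (a 3-day stretch = 3 days).
P(N ≥ 5) = 1 − P(N ≤ 4) = 1 − Σ_{j=0}^{4} e^(−μ) μ^j/j! ≈ 0.7873.

0.7873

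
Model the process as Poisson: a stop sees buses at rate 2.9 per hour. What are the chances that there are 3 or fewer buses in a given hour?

0.6696

With mean μ = 2.9 per hour,
P(N ≤ 3) = Σ_{j=0}^{3} e^(−μ) μ^j/j! ≈ 0.6696.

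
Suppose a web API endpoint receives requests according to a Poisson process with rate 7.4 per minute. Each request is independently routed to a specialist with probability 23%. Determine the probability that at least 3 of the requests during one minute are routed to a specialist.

0.2433

Thinning: the requests that are routed to a specialist themselves form a Poisson process with rate 0.23 × 7.4 = 1.702 per minute.
So μ = 1.702.
P(N ≥ 3) = 1 − P(N ≤ 2) ≈ 0.2433.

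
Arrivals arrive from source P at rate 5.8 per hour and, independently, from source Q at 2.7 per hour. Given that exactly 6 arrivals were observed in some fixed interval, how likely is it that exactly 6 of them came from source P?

0.1009

Given the total, each event is independently from source P with probability p = λ_P/(λ_P+λ_Q) = 5.8/8.5 ≈ 0.6824.
So K ~ Binomial(6, 5.8/8.5): P(K = 6) = C(6,6) · (5.8/8.5)^6 · (2.7/8.5)^0 ≈ 0.1009.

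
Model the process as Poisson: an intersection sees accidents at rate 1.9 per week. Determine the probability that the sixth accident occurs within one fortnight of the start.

Over the interval, μ = 1.9 × 2 = 3.8 (a fortnight = 2 weeks).
The sixth arrival falls in the interval iff at least 6 events occur there: P(S_6 ≤ t) = P(N ≥ 6) = 1 − P(N ≤ 5) ≈ 0.1844.

0.1844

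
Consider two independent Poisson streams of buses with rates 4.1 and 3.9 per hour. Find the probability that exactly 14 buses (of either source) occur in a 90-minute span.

0.0905

Independent Poisson processes superpose: combined rate λ = 4.1 + 3.9 = 8 per hour.
Over the interval, μ = 8 × 1.5 = 12 (a 90-minute span = 1.5 hours).
P(N = 14) = e^(−12) · 12^14/14! ≈ 0.0905.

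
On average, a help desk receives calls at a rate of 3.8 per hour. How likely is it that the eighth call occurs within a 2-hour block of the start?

Over the interval, μ = 3.8 × 2 = 7.6 (a 2-hour block = 2 hours).
The eighth arrival falls in the interval iff at least 8 events occur there: P(S_8 ≤ t) = P(N ≥ 8) = 1 − P(N ≤ 7) ≈ 0.4900.

0.4900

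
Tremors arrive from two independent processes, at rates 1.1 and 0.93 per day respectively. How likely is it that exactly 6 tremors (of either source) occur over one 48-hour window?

Independent Poisson processes superpose: combined rate λ = 1.1 + 0.93 = 2.03 per day.
Over the interval, μ = 2.03 × 2 = 4.06 (a 48-hour window = 2 days).
P(N = 6) = e^(−4.06) · 4.06^6/6! ≈ 0.1073.

0.1073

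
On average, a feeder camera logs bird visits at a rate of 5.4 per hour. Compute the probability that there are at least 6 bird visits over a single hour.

With mean μ = 5.4 per hour,
P(N ≥ 6) = 1 − P(N ≤ 5) = 1 − Σ_{j=0}^{5} e^(−μ) μ^j/j! ≈ 0.4539.

0.4539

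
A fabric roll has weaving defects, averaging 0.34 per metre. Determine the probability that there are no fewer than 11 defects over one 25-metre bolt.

0.2366

Over the interval, μ = 0.34 × 25 = 8.5 (a 25-metre bolt = 25 metres).
P(N ≥ 11) = 1 − P(N ≤ 10) = 1 − Σ_{j=0}^{10} e^(−μ) μ^j/j! ≈ 0.2366.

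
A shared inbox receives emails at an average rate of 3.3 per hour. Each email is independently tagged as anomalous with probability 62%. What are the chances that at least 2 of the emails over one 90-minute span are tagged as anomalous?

Thinning: the emails that are tagged as anomalous themselves form a Poisson process with rate 0.62 × 3.3 = 2.046 per hour.
Over the interval, μ = 2.046 × 1.5 = 3.069 (a 90-minute span = 1.5 hours).
P(N ≥ 2) = 1 − P(N ≤ 1) ≈ 0.8109.

0.8109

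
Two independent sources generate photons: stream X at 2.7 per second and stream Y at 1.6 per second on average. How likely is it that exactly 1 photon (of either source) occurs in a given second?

0.0583

Independent Poisson processes superpose: combined rate λ = 2.7 + 1.6 = 4.3 per second.
So μ = 4.3.
P(N = 1) = e^(−4.3) · 4.3^1/1! ≈ 0.0583.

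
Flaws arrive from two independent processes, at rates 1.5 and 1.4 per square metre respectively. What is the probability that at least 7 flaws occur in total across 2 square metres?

0.3616

Independent Poisson processes superpose: combined rate λ = 1.5 + 1.4 = 2.9 per square metre.
Over the interval, μ = 2.9 × 2 = 5.8 (2 square metres).
P(N ≥ 7) = 1 − P(N ≤ 6) ≈ 0.3616.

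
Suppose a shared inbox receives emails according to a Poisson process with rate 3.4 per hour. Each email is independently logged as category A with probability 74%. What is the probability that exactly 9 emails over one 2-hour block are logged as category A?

0.0372

Thinning: the emails that are logged as category A themselves form a Poisson process with rate 0.74 × 3.4 = 2.516 per hour.
Over the interval, μ = 2.516 × 2 = 5.032 (a 2-hour block = 2 hours).
P(N = 9) = e^(−5.032) · 5.032^9/9! ≈ 0.0372.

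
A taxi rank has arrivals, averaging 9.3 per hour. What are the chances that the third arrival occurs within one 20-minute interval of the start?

0.5988

Over the interval, μ = 9.3 × 1/3 = 3.1 (a 20-minute interval = 1/3 hours).
The third arrival falls in the interval iff at least 3 events occur there: P(S_3 ≤ t) = P(N ≥ 3) = 1 − P(N ≤ 2) ≈ 0.5988.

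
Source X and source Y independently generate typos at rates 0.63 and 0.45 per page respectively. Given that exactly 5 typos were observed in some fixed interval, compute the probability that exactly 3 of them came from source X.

0.3446

Given the total, each event is independently from source X with probability p = λ_X/(λ_X+λ_Y) = 0.63/1.08 ≈ 0.5833.
So K ~ Binomial(5, 0.63/1.08): P(K = 3) = C(5,3) · (0.63/1.08)^3 · (0.45/1.08)^2 ≈ 0.3446.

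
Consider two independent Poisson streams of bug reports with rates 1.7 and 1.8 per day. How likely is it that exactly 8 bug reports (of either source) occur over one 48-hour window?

0.1304

Independent Poisson processes superpose: combined rate λ = 1.7 + 1.8 = 3.5 per day.
Over the interval, μ = 3.5 × 2 = 7 (a 48-hour window = 2 days).
P(N = 8) = e^(−7) · 7^8/8! ≈ 0.1304.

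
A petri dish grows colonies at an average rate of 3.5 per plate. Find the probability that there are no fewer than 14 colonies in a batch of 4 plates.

0.5356

Over the interval, μ = 3.5 × 4 = 14 (a batch of 4 plates = 4 plates).
P(N ≥ 14) = 1 − P(N ≤ 13) = 1 − Σ_{j=0}^{13} e^(−μ) μ^j/j! ≈ 0.5356.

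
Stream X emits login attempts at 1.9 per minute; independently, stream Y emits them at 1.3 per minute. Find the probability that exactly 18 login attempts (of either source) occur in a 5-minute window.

0.0830

Independent Poisson processes superpose: combined rate λ = 1.9 + 1.3 = 3.2 per minute.
Over the interval, μ = 3.2 × 5 = 16 (a 5-minute window = 5 minutes).
P(N = 18) = e^(−16) · 16^18/18! ≈ 0.0830.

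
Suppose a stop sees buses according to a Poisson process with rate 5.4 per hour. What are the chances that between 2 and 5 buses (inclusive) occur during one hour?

0.5172

With mean μ = 5.4 per hour,
P(2 ≤ N ≤ 5) = Σ_{j=2}^{5} e^(−5.4) · 5.4^j/j! ≈ 0.5172.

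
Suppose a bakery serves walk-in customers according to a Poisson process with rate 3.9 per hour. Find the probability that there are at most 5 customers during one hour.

0.8006

With mean μ = 3.9 per hour,
P(N ≤ 5) = Σ_{j=0}^{5} e^(−μ) μ^j/j! ≈ 0.8006.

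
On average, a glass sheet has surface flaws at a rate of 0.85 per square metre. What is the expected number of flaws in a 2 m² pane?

E[N] = λt = 0.85 × 2 = 1.7 (a 2 m² pane = 2 square metres).

1.7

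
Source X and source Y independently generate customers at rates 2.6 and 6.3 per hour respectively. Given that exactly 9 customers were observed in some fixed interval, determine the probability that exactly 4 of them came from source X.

0.1631

Given the total, each event is independently from source X with probability p = λ_X/(λ_X+λ_Y) = 2.6/8.9 ≈ 0.2921.
So K ~ Binomial(9, 2.6/8.9): P(K = 4) = C(9,4) · (2.6/8.9)^4 · (6.3/8.9)^5 ≈ 0.1631.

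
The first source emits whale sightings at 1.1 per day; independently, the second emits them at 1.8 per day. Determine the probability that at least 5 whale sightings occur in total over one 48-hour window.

Independent Poisson processes superpose: combined rate λ = 1.1 + 1.8 = 2.9 per day.
Over the interval, μ = 2.9 × 2 = 5.8 (a 48-hour window = 2 days).
P(N ≥ 5) = 1 − P(N ≤ 4) ≈ 0.6873.

0.6873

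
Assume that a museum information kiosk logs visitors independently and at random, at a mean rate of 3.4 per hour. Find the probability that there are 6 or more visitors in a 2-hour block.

Over the interval, μ = 3.4 × 2 = 6.8 (a 2-hour block = 2 hours).
P(N ≥ 6) = 1 − P(N ≤ 5) = 1 − Σ_{j=0}^{5} e^(−μ) μ^j/j! ≈ 0.6730.

0.6730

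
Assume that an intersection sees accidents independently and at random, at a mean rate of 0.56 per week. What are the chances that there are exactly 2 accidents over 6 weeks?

0.1961

Over the interval, μ = 0.56 × 6 = 3.36 (6 weeks).
P(N = 2) = e^(−μ) μ^2/2! = e^(−3.36) · 3.36^2/2 ≈ 0.1961.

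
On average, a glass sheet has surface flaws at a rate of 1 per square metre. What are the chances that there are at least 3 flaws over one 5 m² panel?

Over the interval, μ = 1 × 5 = 5 (a 5 m² panel = 5 square metres).
P(N ≥ 3) = 1 − P(N ≤ 2) = 1 − Σ_{j=0}^{2} e^(−μ) μ^j/j! ≈ 0.8753.

0.8753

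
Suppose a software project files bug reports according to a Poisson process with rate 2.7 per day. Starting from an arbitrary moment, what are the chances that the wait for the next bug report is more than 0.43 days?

0.3132

The wait for the next event is exponential with rate λ = 2.7 per day.
P(T > 0.43) = e^(−λt) = e^(−2.7 × 0.43) = e^(−1.161) ≈ 0.3132.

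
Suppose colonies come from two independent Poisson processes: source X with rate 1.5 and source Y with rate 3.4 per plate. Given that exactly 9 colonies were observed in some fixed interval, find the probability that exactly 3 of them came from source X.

0.2689

Given the total, each event is independently from source X with probability p = λ_X/(λ_X+λ_Y) = 1.5/4.9 ≈ 0.3061.
So K ~ Binomial(9, 1.5/4.9): P(K = 3) = C(9,3) · (1.5/4.9)^3 · (3.4/4.9)^6 ≈ 0.2689.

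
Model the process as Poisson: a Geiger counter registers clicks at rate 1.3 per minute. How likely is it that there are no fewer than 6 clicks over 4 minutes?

Over the interval, μ = 1.3 × 4 = 5.2 (4 minutes).
P(N ≥ 6) = 1 − P(N ≤ 5) = 1 − Σ_{j=0}^{5} e^(−μ) μ^j/j! ≈ 0.4191.

0.4191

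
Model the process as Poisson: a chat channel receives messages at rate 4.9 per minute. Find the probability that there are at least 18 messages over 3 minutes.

0.2263

Over the interval, μ = 4.9 × 3 = 14.7 (3 minutes).
P(N ≥ 18) = 1 − P(N ≤ 17) = 1 − Σ_{j=0}^{17} e^(−μ) μ^j/j! ≈ 0.2263.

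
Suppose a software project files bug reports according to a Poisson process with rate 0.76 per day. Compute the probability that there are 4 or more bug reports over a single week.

Over the interval, μ = 0.76 × 7 = 5.32 (a week = 7 days).
P(N ≥ 4) = 1 − P(N ≤ 3) = 1 − Σ_{j=0}^{3} e^(−μ) μ^j/j! ≈ 0.7771.

0.7771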